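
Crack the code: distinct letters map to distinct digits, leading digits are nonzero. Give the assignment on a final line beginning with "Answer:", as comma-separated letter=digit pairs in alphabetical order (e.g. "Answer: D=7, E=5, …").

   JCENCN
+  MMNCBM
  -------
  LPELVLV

Step 1. [col 1: N + M ≡ V (mod 10)] column 1 (N + M ≡ V (mod 10), carry-in 0) doesn't pin M yet; pick M=3 and continue. So M=3.
Step 2. [col 1: N + M ≡ V (mod 10)] column 1 (N + M ≡ V (mod 10), carry-in 0) doesn't pin V yet; pick V=8 and continue ⇒ V=8.
Step 3. [L] L is the leading digit of a 7-digit sum of two 6-digit numbers; the final carry is exactly 1. So L=1.
Step 4. [col 1: N + M ≡ V (mod 10)] in column 1 we have N+M≡V with carry-in 0; given M=3, V=8 and digits 1,3,8 already taken and all letters distinct, that pins N to 5, so N=5.
Step 5. [col 2: C + B ≡ L (mod 10)] no forcing yet in column 2 (carry-in 0); C=2 is free and consistent — try it, so C=2.
Step 6. [col 2: C + B ≡ L (mod 10)] from column 2 (C=2, L=1, carry-in 0, digits 1,2,3,5,8 already taken and all letters distinct): B must equal 9 ⇒ B=9.
Step 7. [col 4: E + N ≡ L (mod 10)] column 4 reads E+N+carry(0)=L with N=5, L=1; with digits 1,2,3,5,8,9 already taken and all letters distinct, the only value for E is 6, so E=6.
Step 8. [col 6: J + M ≡ P (mod 10)] several values work for J in column 6 (J + M ≡ P (mod 10), carry-in 0); try J=7. So J=7.
Step 9. [col 6: J + M ≡ P (mod 10)] column 6 reads J+M+carry(0)=P with J=7, M=3; with digits 1,2,3,5,6,7,8,9 already taken and all letters distinct, the only value for P is 0. So P=0.

Answer: B=9, C=2, E=6, J=7, L=1, M=3, N=5, P=0, V=8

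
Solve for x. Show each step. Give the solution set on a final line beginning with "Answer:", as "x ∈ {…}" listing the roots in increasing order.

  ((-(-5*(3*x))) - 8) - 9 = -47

Step 1. [((-(-5*(3*x))) - 8) - 9 = -47] add 9: x sits inside (… - 9) ⇒ sub: (-(-5*(3*x))) - 8 = -38.
Step 2. [(-(-5*(3*x))) - 8 = -38] peel the -8: add 8 from each side, so sub: -(-5*(3*x)) = -30.
Step 3. [-(-5*(3*x)) = -30] leading − — multiply by −1, so neg: -5*(3*x) = 30.
Step 4. [-5*(3*x) = 30] leading coefficient -5: divide by -5, so div: 3*x = -6.
Step 5. [3*x = -6] leading coefficient 3: divide by 3 ⇒ div: x = -2.

Answer: x ∈ {-2}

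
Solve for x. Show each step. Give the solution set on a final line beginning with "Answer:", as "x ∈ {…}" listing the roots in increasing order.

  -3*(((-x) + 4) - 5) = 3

Step 1. [-3*(((-x) + 4) - 5) = 3] -3 out front; divide by -3. So div: ((-x) + 4) - 5 = -1.
Step 2. [((-x) + 4) - 5 = -1] peel the -5: add 5 from each side. So sub: (-x) + 4 = 4.
Step 3. [(-x) + 4 = 4] the outer +4 inverts by subtracting 4. So sub: -x = 0.
Step 4. [-x = 0] leading − — multiply by −1, so neg: x = 0.

Answer: x ∈ {0}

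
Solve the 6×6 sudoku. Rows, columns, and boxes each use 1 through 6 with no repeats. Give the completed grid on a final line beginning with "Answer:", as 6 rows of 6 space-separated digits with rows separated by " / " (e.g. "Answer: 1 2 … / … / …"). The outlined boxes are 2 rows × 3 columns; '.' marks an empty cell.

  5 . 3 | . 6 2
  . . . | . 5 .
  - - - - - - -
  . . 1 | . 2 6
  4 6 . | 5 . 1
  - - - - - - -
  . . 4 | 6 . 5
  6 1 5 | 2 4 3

Step 1. [r3c4∈{3,4}] 4 has one home in row 3: r3c4. So r3c4=4.
Step 2. [r2c1∈{1,2}] across col 1, 1 lands solely at r2c1, so r2c1=1.
Step 3. [r5c1∈{2,3}] col 1 places 2 nowhere but r5c1 ⇒ r5c1=2.
Step 4. [r2c2∈{2,4}] across col 2, 2 lands solely at r2c2, so r2c2=2.
Step 5. [r3c1∈{3}] only 3 remains possible at r3c1. So r3c1=3.
Step 6. [r5c5∈{1}] nothing but 1 survives at r5c5 ⇒ r5c5=1.
Step 7. [r2c6∈{4}] r2c6's peers cover all but 4, so r2c6=4.
Step 8. [r5c2∈{3}] r5c2's peers cover all but 3. So r5c2=3.
Step 9. [r1c4∈{1}] r1c4 has the single candidate 1 ⇒ r1c4=1.
Step 10. [r4c5∈{3}] only 3 remains possible at r4c5, so r4c5=3.
Step 11. [r3c2∈{5}] r3c2 has the single candidate 5. So r3c2=5.
Step 12. [r4c3∈{2}] r4c3 is down to just 2 ⇒ r4c3=2.
Step 13. [r2c3∈{6}] r2c3 is down to just 6, so r2c3=6.
Step 14. [r1c2∈{4}] nothing but 4 survives at r1c2. So r1c2=4.
Step 15. [r2c4∈{3}] only 3 remains possible at r2c4 ⇒ r2c4=3.

Answer: 5 4 3 1 6 2 / 1 2 6 3 5 4 / 3 5 1 4 2 6 / 4 6 2 5 3 1 / 2 3 4 6 1 5 / 6 1 5 2 4 3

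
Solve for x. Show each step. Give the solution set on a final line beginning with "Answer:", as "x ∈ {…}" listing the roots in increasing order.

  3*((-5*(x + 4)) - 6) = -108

Step 1. [3*((-5*(x + 4)) - 6) = -108] 3·(inner) — divide through by 3. So div: (-5*(x + 4)) - 6 = -36.
Step 2. [(-5*(x + 4)) - 6 = -36] peel the -6: add 6 from each side. So sub: -5*(x + 4) = -30.
Step 3. [-5*(x + 4) = -30] leading coefficient -5: divide by -5. So div: x + 4 = 6.
Step 4. [x + 4 = 6] 4 comes off first (subtract 4). So sub: x = 2.

Answer: x ∈ {2}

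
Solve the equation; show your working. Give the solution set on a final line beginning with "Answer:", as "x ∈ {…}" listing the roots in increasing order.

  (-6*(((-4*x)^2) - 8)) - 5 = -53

Step 1. [(-6*(((-4*x)^2) - 8)) - 5 = -53] 5 comes off first (add 5). So sub: -6*(((-4*x)^2) - 8) = -48.
Step 2. [-6*(((-4*x)^2) - 8) = -48] LHS = -6·(…); ÷-6 both sides ⇒ div: ((-4*x)^2) - 8 = 8.
Step 3. [((-4*x)^2) - 8 = 8] the outer -8 inverts by adding 8, so sub: (-4*x)^2 = 16.
Step 4. [(-4*x)^2 = 16] √ both sides: 16 ≥ 0 gives two branches ⇒ sqrt: -4*x = 4 or -4.
Step 5. [-4*x = 4 or -4] leading coefficient -4: divide by -4. So div: x = -1 or 1.

Answer: x ∈ {-1, 1}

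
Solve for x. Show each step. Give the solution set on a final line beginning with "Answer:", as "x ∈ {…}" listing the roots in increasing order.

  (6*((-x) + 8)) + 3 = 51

Step 1. [(6*((-x) + 8)) + 3 = 51] 3 comes off first (subtract 3) ⇒ sub: 6*((-x) + 8) = 48.
Step 2. [6*((-x) + 8) = 48] LHS = 6·(…); ÷6 both sides. So div: (-x) + 8 = 8.
Step 3. [(-x) + 8 = 8] +8 is outermost — subtract 8 both sides. So sub: -x = 0.
Step 4. [-x = 0] leading − — multiply by −1. So neg: x = 0.

Answer: x ∈ {0}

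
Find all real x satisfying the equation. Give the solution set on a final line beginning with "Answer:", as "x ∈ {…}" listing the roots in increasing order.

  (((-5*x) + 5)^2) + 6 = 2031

Step 1. [(((-5*x) + 5)^2) + 6 = 2031] 6 comes off first (subtract 6). So sub: ((-5*x) + 5)^2 = 2025.
Step 2. [((-5*x) + 5)^2 = 2025] 2025 ≥ 0, LHS is (·)² — take ±√, so sqrt: (-5*x) + 5 = 45 or -45.
Step 3. [(-5*x) + 5 = 45 or -45] peel the +5: subtract 5 from each side, so sub: -5*x = 40 or -50.
Step 4. [-5*x = 40 or -50] -5·(inner) — divide through by -5 ⇒ div: x = -8 or 10.

Answer: x ∈ {-8, 10}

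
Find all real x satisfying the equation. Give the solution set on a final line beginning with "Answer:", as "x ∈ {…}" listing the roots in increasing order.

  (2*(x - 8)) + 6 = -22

Step 1. [(2*(x - 8)) + 6 = -22] subtract 6: x sits inside (… + 6). So sub: 2*(x - 8) = -28.
Step 2. [2*(x - 8) = -28] LHS = 2·(…); ÷2 both sides. So div: x - 8 = -14.
Step 3. [x - 8 = -14] peel the -8: add 8 from each side ⇒ sub: x = -6.

Answer: x ∈ {-6}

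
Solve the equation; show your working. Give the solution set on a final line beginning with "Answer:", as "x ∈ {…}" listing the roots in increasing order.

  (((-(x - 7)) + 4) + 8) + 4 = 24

Step 1. [(((-(x - 7)) + 4) + 8) + 4 = 24] peel the +4: subtract 4 from each side, so sub: ((-(x - 7)) + 4) + 8 = 20.
Step 2. [((-(x - 7)) + 4) + 8 = 20] 8 comes off first (subtract 8) ⇒ sub: (-(x - 7)) + 4 = 12.
Step 3. [(-(x - 7)) + 4 = 12] subtract 4: x sits inside (… + 4). So sub: -(x - 7) = 8.
Step 4. [-(x - 7) = 8] flip signs both sides ⇒ neg: x - 7 = -8.
Step 5. [x - 7 = -8] the outer -7 inverts by adding 7 ⇒ sub: x = -1.

Answer: x ∈ {-1}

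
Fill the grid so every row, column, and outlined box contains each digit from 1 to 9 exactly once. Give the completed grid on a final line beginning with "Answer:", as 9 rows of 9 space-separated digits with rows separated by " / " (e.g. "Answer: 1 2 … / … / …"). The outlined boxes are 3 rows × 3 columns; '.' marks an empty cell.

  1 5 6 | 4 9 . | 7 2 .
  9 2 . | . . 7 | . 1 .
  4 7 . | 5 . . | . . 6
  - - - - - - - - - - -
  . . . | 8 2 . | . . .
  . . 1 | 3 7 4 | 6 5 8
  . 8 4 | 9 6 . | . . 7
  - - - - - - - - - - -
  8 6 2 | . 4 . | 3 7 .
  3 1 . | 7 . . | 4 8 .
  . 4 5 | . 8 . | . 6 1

Step 1. [r3c6∈{1,2,3,8}] across row 3, 2 lands solely at r3c6, so r3c6=2.
Step 2. [r1c9∈{3}] nothing but 3 survives at r1c9 ⇒ r1c9=3.
Step 3. [r4c8∈{3,4,9}] 4 has one home in col 8: r4c8. So r4c8=4.
Step 4. [r4c9∈{9}] nothing but 9 survives at r4c9. So r4c9=9.
Step 5. [r7c6∈{1,5,9}] r7c6 is the only open cell in row 7 admitting 9, so r7c6=9.
Step 6. [r6c7∈{1,2}] 2 has one home in box 6: r6c7, so r6c7=2.
Step 7. [r2c7∈{5,8}] across col 7, 5 lands solely at r2c7 ⇒ r2c7=5.
Step 8. [r2c5∈{3}] r2c5 is down to just 3 ⇒ r2c5=3.
Step 9. [r4c3∈{3,7}] in col 3, 7 fits only at r4c3, so r4c3=7.
Step 10. [r3c7∈{8,9}] r3c7 is the only open cell in col 7 admitting 8. So r3c7=8.
Step 11. [r8c5∈{5}] r8c5 is down to just 5, so r8c5=5.
Step 12. [r6c1∈{5}] r6c1 is down to just 5. So r6c1=5.
Step 13. [r4c7∈{1}] r4c7 is down to just 1, so r4c7=1.
Step 14. [r7c9∈{5}] r7c9 has the single candidate 5 ⇒ r7c9=5.
Step 15. [r6c6∈{1}] only 1 remains possible at r6c6. So r6c6=1.
Step 16. [r5c2∈{9}] nothing but 9 survives at r5c2 ⇒ r5c2=9.
Step 17. [r4c2∈{3}] only 3 remains possible at r4c2, so r4c2=3.
Step 18. [r3c8∈{9}] r3c8 is down to just 9, so r3c8=9.
Step 19. [r2c4∈{6}] r2c4 has the single candidate 6. So r2c4=6.
Step 20. [r9c7∈{9}] nothing but 9 survives at r9c7, so r9c7=9.
Step 21. [r9c4∈{2}] r9c4 has the single candidate 2 ⇒ r9c4=2.
Step 22. [r9c6∈{3}] only 3 remains possible at r9c6. So r9c6=3.
Step 23. [r4c1∈{6}] r4c1 has the single candidate 6 ⇒ r4c1=6.
Step 24. [r8c9∈{2}] r8c9 has the single candidate 2. So r8c9=2.
Step 25. [r9c1∈{7}] r9c1's peers cover all but 7 ⇒ r9c1=7.
Step 26. [r2c3∈{8}] r2c3 has the single candidate 8, so r2c3=8.
Step 27. [r1c6∈{8}] nothing but 8 survives at r1c6 ⇒ r1c6=8.
Step 28. [r3c3∈{3}] r3c3 has the single candidate 3. So r3c3=3.
Step 29. [r7c4∈{1}] only 1 remains possible at r7c4. So r7c4=1.
Step 30. [r4c6∈{5}] only 5 remains possible at r4c6. So r4c6=5.
Step 31. [r5c1∈{2}] r5c1 has the single candidate 2 ⇒ r5c1=2.
Step 32. [r3c5∈{1}] nothing but 1 survives at r3c5, so r3c5=1.
Step 33. [r8c6∈{6}] r8c6 has the single candidate 6. So r8c6=6.
Step 34. [r2c9∈{4}] r2c9's peers cover all but 4, so r2c9=4.
Step 35. [r8c3∈{9}] only 9 remains possible at r8c3. So r8c3=9.
Step 36. [r6c8∈{3}] r6c8 is down to just 3, so r6c8=3.

Answer: 1 5 6 4 9 8 7 2 3 / 9 2 8 6 3 7 5 1 4 / 4 7 3 5 1 2 8 9 6 / 6 3 7 8 2 5 1 4 9 / 2 9 1 3 7 4 6 5 8 / 5 8 4 9 6 1 2 3 7 / 8 6 2 1 4 9 3 7 5 / 3 1 9 7 5 6 4 8 2 / 7 4 5 2 8 3 9 6 1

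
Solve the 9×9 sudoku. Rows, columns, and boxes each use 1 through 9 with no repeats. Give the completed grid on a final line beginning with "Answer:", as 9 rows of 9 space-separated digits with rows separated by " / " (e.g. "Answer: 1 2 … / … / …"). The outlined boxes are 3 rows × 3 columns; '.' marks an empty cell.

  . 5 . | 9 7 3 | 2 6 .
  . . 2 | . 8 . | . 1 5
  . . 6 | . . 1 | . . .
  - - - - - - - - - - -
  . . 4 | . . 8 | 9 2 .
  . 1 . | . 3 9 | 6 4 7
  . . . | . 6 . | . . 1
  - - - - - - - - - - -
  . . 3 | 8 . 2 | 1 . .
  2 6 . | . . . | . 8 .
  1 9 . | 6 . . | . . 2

Step 1. [r2c4∈{4}] nothing but 4 survives at r2c4, so r2c4=4.
Step 2. [r4c9∈{3}] r4c9's peers cover all but 3, so r4c9=3.
Step 3. [r4c2∈{7}] r4c2 is down to just 7. So r4c2=7.
Step 4. [r6c8∈{5}] nothing but 5 survives at r6c8, so r6c8=5.
Step 5. [r9c3∈{5,7,8}] 8 has one home in row 9: r9c3 ⇒ r9c3=8.
Step 6. [r2c2∈{3}] r2c2's peers cover all but 3, so r2c2=3.
Step 7. [r5c1∈{5,8}] row 5 places 8 nowhere but r5c1 ⇒ r5c1=8.
Step 8. [r2c7∈{7}] r2c7 has the single candidate 7, so r2c7=7.
Step 9. [r8c3∈{5,7}] col 3 places 7 nowhere but r8c3 ⇒ r8c3=7.
Step 10. [r9c6∈{4,5,7}] in box 8, 7 fits only at r9c6, so r9c6=7.
Step 11. [r8c6∈{4,5}] in col 6, 5 fits only at r8c6, so r8c6=5.
Step 12. [r7c2∈{4}] only 4 remains possible at r7c2. So r7c2=4.
Step 13. [r1c9∈{4,8}] in row 1, 8 fits only at r1c9, so r1c9=8.
Step 14. [r9c8∈{3}] r9c8 is down to just 3, so r9c8=3.
Step 15. [r8c7∈{4}] only 4 remains possible at r8c7, so r8c7=4.
Step 16. [r8c9∈{9}] only 9 remains possible at r8c9 ⇒ r8c9=9.
Step 17. [r5c4∈{2,5}] 2 has one home in row 5: r5c4 ⇒ r5c4=2.
Step 18. [r2c1∈{9}] only 9 remains possible at r2c1 ⇒ r2c1=9.
Step 19. [r8c5∈{1}] r8c5 is down to just 1. So r8c5=1.
Step 20. [r4c5∈{5}] r4c5 has the single candidate 5, so r4c5=5.
Step 21. [r1c1∈{4}] r1c1 has the single candidate 4 ⇒ r1c1=4.
Step 22. [r7c8∈{7}] r7c8 is down to just 7 ⇒ r7c8=7.
Step 23. [r3c4∈{5}] r3c4's peers cover all but 5. So r3c4=5.
Step 24. [r3c2∈{8}] r3c2's peers cover all but 8 ⇒ r3c2=8.
Step 25. [r7c1∈{5}] nothing but 5 survives at r7c1 ⇒ r7c1=5.
Step 26. [r3c9∈{4}] r3c9 is down to just 4. So r3c9=4.
Step 27. [r7c5∈{9}] r7c5 has the single candidate 9, so r7c5=9.
Step 28. [r7c9∈{6}] r7c9's peers cover all but 6, so r7c9=6.
Step 29. [r6c7∈{8}] r6c7 is down to just 8 ⇒ r6c7=8.
Step 30. [r5c3∈{5}] nothing but 5 survives at r5c3. So r5c3=5.
Step 31. [r6c6∈{4}] r6c6 has the single candidate 4. So r6c6=4.
Step 32. [r3c1∈{7}] nothing but 7 survives at r3c1 ⇒ r3c1=7.
Step 33. [r4c4∈{1}] r4c4 has the single candidate 1. So r4c4=1.
Step 34. [r3c8∈{9}] r3c8 is down to just 9. So r3c8=9.
Step 35. [r1c3∈{1}] nothing but 1 survives at r1c3. So r1c3=1.
Step 36. [r3c7∈{3}] r3c7's peers cover all but 3, so r3c7=3.
Step 37. [r6c1∈{3}] r6c1 has the single candidate 3. So r6c1=3.
Step 38. [r9c5∈{4}] nothing but 4 survives at r9c5 ⇒ r9c5=4.
Step 39. [r6c4∈{7}] nothing but 7 survives at r6c4, so r6c4=7.
Step 40. [r6c2∈{2}] r6c2 has the single candidate 2, so r6c2=2.
Step 41. [r6c3∈{9}] r6c3 is down to just 9, so r6c3=9.
Step 42. [r4c1∈{6}] only 6 remains possible at r4c1 ⇒ r4c1=6.
Step 43. [r8c4∈{3}] nothing but 3 survives at r8c4. So r8c4=3.
Step 44. [r9c7∈{5}] r9c7 is down to just 5, so r9c7=5.
Step 45. [r3c5∈{2}] only 2 remains possible at r3c5 ⇒ r3c5=2.
Step 46. [r2c6∈{6}] r2c6 has the single candidate 6, so r2c6=6.

Answer: 4 5 1 9 7 3 2 6 8 / 9 3 2 4 8 6 7 1 5 / 7 8 6 5 2 1 3 9 4 / 6 7 4 1 5 8 9 2 3 / 8 1 5 2 3 9 6 4 7 / 3 2 9 7 6 4 8 5 1 / 5 4 3 8 9 2 1 7 6 / 2 6 7 3 1 5 4 8 9 / 1 9 8 6 4 7 5 3 2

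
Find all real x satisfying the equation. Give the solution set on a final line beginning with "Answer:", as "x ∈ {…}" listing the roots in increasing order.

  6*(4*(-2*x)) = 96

Step 1. [6*(4*(-2*x)) = 96] LHS = 6·(…); ÷6 both sides. So div: 4*(-2*x) = 16.
Step 2. [4*(-2*x) = 16] 4 out front; divide by 4. So div: -2*x = 4.
Step 3. [-2*x = 4] -2·(inner) — divide through by -2. So div: x = -2.

Answer: x ∈ {-2}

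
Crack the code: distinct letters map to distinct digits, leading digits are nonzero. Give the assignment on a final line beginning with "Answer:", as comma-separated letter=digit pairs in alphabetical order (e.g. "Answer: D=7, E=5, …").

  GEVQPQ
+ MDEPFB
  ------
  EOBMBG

Step 1. [col 1: Q + B ≡ G (mod 10)] G=4 is one option consistent with column 1 (Q + B ≡ G (mod 10), carry-in 0) — take it. So G=4.
Step 2. [col 1: Q + B ≡ G (mod 10)] Q=9 is one option consistent with column 1 (Q + B ≡ G (mod 10), carry-in 0) — take it ⇒ Q=9.
Step 3. [col 1: Q + B ≡ G (mod 10)] column 1 reads Q+B+carry(0)=G with Q=9, G=4; with digits 4,9 already taken and all letters distinct, the only value for B is 5 ⇒ B=5.
Step 4. [col 2: P + F ≡ B (mod 10)] F=1 is one option consistent with column 2 (P + F ≡ B (mod 10), carry-in 1) — take it, so F=1.
Step 5. [col 2: P + F ≡ B (mod 10)] from column 2 (F=1, B=5, carry-in 1, digits 1,4,5,9 already taken and all letters distinct): P must equal 3 ⇒ P=3.
Step 6. [col 3: Q + P ≡ M (mod 10)] column 3: given Q=9, P=3, carry-in 0, and digits 1,3,4,5,9 already taken and all letters distinct, Q+P≡M (mod 10) forces M=2, so M=2.
Step 7. [col 4: V + E ≡ B (mod 10)] V=8 is one option consistent with column 4 (V + E ≡ B (mod 10), carry-in 1) — take it. So V=8.
Step 8. [col 4: V + E ≡ B (mod 10)] in column 4 we have V+E≡B with carry-in 1; given V=8, B=5 and digits 1,2,3,4,5,8,9 already taken and all letters distinct, that pins E to 6 ⇒ E=6.
Step 9. [col 5: E + D ≡ O (mod 10)] column 5: given E=6, carry-in 1, and digits 1,2,3,4,5,6,8,9 already taken and all letters distinct, E+D≡O (mod 10) forces D=0 ⇒ D=0.
Step 10. [col 5: E + D ≡ O (mod 10)] column 5 reads E+D+carry(1)=O with E=6, D=0; with digits 0,1,2,3,4,5,6,8,9 already taken and all letters distinct, the only value for O is 7 ⇒ O=7.

Answer: B=5, D=0, E=6, F=1, G=4, M=2, O=7, P=3, Q=9, V=8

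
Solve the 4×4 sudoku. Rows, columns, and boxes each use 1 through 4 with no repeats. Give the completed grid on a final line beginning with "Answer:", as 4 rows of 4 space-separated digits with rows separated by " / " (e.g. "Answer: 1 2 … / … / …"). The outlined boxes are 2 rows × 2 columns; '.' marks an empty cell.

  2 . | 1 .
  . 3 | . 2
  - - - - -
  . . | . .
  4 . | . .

Step 1. [r1c4∈{3,4}] across row 1, 3 lands solely at r1c4 ⇒ r1c4=3.
Step 2. [r3c1∈{1,3}] across col 1, 3 lands solely at r3c1. So r3c1=3.
Step 3. [r3c4∈{1,4}] across col 4, 4 lands solely at r3c4, so r3c4=4.
Step 4. [r3c3∈{2}] r3c3 is down to just 2. So r3c3=2.
Step 5. [r4c2∈{1,2}] across row 4, 2 lands solely at r4c2. So r4c2=2.
Step 6. [r3c2∈{1}] nothing but 1 survives at r3c2 ⇒ r3c2=1.
Step 7. [r2c1∈{1}] r2c1 is down to just 1 ⇒ r2c1=1.
Step 8. [r4c4∈{1}] only 1 remains possible at r4c4, so r4c4=1.
Step 9. [r1c2∈{4}] nothing but 4 survives at r1c2, so r1c2=4.
Step 10. [r2c3∈{4}] r2c3 has the single candidate 4. So r2c3=4.
Step 11. [r4c3∈{3}] r4c3 is down to just 3, so r4c3=3.

Answer: 2 4 1 3 / 1 3 4 2 / 3 1 2 4 / 4 2 3 1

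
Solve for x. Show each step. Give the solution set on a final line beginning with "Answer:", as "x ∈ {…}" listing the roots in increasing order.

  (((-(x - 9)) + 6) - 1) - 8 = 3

Step 1. [(((-(x - 9)) + 6) - 1) - 8 = 3] -8 is outermost — add 8 both sides ⇒ sub: ((-(x - 9)) + 6) - 1 = 11.
Step 2. [((-(x - 9)) + 6) - 1 = 11] add 1: x sits inside (… - 1). So sub: (-(x - 9)) + 6 = 12.
Step 3. [(-(x - 9)) + 6 = 12] peel the +6: subtract 6 from each side. So sub: -(x - 9) = 6.
Step 4. [-(x - 9) = 6] LHS negated; negate both sides. So neg: x - 9 = -6.
Step 5. [x - 9 = -6] add 9: x sits inside (… - 9), so sub: x = 3.

Answer: x ∈ {3}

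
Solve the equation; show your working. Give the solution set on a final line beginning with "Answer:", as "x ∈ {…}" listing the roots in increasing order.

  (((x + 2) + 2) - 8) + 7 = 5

Step 1. [(((x + 2) + 2) - 8) + 7 = 5] subtract 7: x sits inside (… + 7). So sub: ((x + 2) + 2) - 8 = -2.
Step 2. [((x + 2) + 2) - 8 = -2] the outer -8 inverts by adding 8, so sub: (x + 2) + 2 = 6.
Step 3. [(x + 2) + 2 = 6] subtract 2: x sits inside (… + 2) ⇒ sub: x + 2 = 4.
Step 4. [x + 2 = 4] +2 is outermost — subtract 2 both sides, so sub: x = 2.

Answer: x ∈ {2}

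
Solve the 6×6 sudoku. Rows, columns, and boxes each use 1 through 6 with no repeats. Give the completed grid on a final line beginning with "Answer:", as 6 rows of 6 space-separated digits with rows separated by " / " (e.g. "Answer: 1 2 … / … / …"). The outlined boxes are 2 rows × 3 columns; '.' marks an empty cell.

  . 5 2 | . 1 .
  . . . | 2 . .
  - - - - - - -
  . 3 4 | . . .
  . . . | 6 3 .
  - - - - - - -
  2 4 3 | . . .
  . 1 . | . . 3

Step 1. [r4c6∈{1,2,4,5}] 4 has one home in row 4: r4c6. So r4c6=4.
Step 2. [r2c2∈{6}] r2c2 is down to just 6 ⇒ r2c2=6.
Step 3. [r6c5∈{2,4,5,6}] across row 6, 2 lands solely at r6c5, so r6c5=2.
Step 4. [r3c5∈{5}] nothing but 5 survives at r3c5. So r3c5=5.
Step 5. [r3c4∈{1}] only 1 remains possible at r3c4, so r3c4=1.
Step 6. [r2c1∈{1,3,4}] 3 has one home in row 2: r2c1. So r2c1=3.
Step 7. [r6c4∈{4,5}] 4 has one home in row 6: r6c4. So r6c4=4.
Step 8. [r5c6∈{1,5,6}] row 5 places 1 nowhere but r5c6 ⇒ r5c6=1.
Step 9. [r6c3∈{5,6}] col 3 places 6 nowhere but r6c3, so r6c3=6.
Step 10. [r4c1∈{1,5}] r4c1 is the only open cell in col 1 admitting 1 ⇒ r4c1=1.
Step 11. [r1c6∈{6}] nothing but 6 survives at r1c6. So r1c6=6.
Step 12. [r3c1∈{6}] r3c1 is down to just 6, so r3c1=6.
Step 13. [r4c3∈{5}] nothing but 5 survives at r4c3. So r4c3=5.
Step 14. [r6c1∈{5}] r6c1's peers cover all but 5 ⇒ r6c1=5.
Step 15. [r2c6∈{5}] r2c6's peers cover all but 5 ⇒ r2c6=5.
Step 16. [r1c4∈{3}] r1c4's peers cover all but 3. So r1c4=3.
Step 17. [r5c5∈{6}] r5c5 is down to just 6 ⇒ r5c5=6.
Step 18. [r3c6∈{2}] r3c6 has the single candidate 2, so r3c6=2.
Step 19. [r2c5∈{4}] r2c5's peers cover all but 4 ⇒ r2c5=4.
Step 20. [r4c2∈{2}] r4c2 is down to just 2, so r4c2=2.
Step 21. [r5c4∈{5}] r5c4 has the single candidate 5 ⇒ r5c4=5.
Step 22. [r1c1∈{4}] nothing but 4 survives at r1c1, so r1c1=4.
Step 23. [r2c3∈{1}] r2c3's peers cover all but 1. So r2c3=1.

Answer: 4 5 2 3 1 6 / 3 6 1 2 4 5 / 6 3 4 1 5 2 / 1 2 5 6 3 4 / 2 4 3 5 6 1 / 5 1 6 4 2 3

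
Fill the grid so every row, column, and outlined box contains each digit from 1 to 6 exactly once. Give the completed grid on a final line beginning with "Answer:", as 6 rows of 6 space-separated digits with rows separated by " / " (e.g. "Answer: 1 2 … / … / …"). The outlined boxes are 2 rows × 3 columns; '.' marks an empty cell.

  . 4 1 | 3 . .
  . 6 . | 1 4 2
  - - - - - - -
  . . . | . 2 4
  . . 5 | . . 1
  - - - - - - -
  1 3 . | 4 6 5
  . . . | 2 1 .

Step 1. [r4c1∈{2,3,4,6}] row 4 places 4 nowhere but r4c1. So r4c1=4.
Step 2. [r2c1∈{3,5}] in row 2, 5 fits only at r2c1 ⇒ r2c1=5.
Step 3. [r3c1∈{3,6}] r3c1 is the only open cell in col 1 admitting 3 ⇒ r3c1=3.
Step 4. [r3c3∈{6}] nothing but 6 survives at r3c3 ⇒ r3c3=6.
Step 5. [r5c3∈{2}] r5c3's peers cover all but 2. So r5c3=2.
Step 6. [r6c2∈{5}] r6c2's peers cover all but 5 ⇒ r6c2=5.
Step 7. [r1c5∈{5}] r1c5's peers cover all but 5 ⇒ r1c5=5.
Step 8. [r6c6∈{3}] r6c6's peers cover all but 3 ⇒ r6c6=3.
Step 9. [r3c2∈{1}] r3c2 is down to just 1 ⇒ r3c2=1.
Step 10. [r2c3∈{3}] r2c3 is down to just 3. So r2c3=3.
Step 11. [r3c4∈{5}] r3c4 has the single candidate 5, so r3c4=5.
Step 12. [r4c5∈{3}] r4c5's peers cover all but 3, so r4c5=3.
Step 13. [r4c4∈{6}] only 6 remains possible at r4c4, so r4c4=6.
Step 14. [r1c1∈{2}] r1c1's peers cover all but 2, so r1c1=2.
Step 15. [r1c6∈{6}] r1c6's peers cover all but 6. So r1c6=6.
Step 16. [r6c1∈{6}] r6c1 is down to just 6, so r6c1=6.
Step 17. [r6c3∈{4}] r6c3 has the single candidate 4 ⇒ r6c3=4.
Step 18. [r4c2∈{2}] r4c2 is down to just 2. So r4c2=2.

Answer: 2 4 1 3 5 6 / 5 6 3 1 4 2 / 3 1 6 5 2 4 / 4 2 5 6 3 1 / 1 3 2 4 6 5 / 6 5 4 2 1 3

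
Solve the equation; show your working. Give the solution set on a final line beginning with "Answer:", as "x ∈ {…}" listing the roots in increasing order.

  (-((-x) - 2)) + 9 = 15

Step 1. [(-((-x) - 2)) + 9 = 15] +9 is outermost — subtract 9 both sides. So sub: -((-x) - 2) = 6.
Step 2. [-((-x) - 2) = 6] LHS negated; negate both sides. So neg: (-x) - 2 = -6.
Step 3. [(-x) - 2 = -6] -2 is outermost — add 2 both sides ⇒ sub: -x = -4.
Step 4. [-x = -4] flip signs both sides ⇒ neg: x = 4.

Answer: x ∈ {4}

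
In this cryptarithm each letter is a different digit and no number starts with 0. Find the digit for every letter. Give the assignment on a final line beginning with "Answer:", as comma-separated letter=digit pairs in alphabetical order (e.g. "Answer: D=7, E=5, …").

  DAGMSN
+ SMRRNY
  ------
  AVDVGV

Step 1. [col 1: N + Y ≡ V (mod 10)] several values work for Y in column 1 (N + Y ≡ V (mod 10), carry-in 0); try Y=2, so Y=2.
Step 2. [col 1: N + Y ≡ V (mod 10)] column 1 (N + Y ≡ V (mod 10), carry-in 0) doesn't pin N yet; pick N=7 and continue. So N=7.
Step 3. [col 1: N + Y ≡ V (mod 10)] in column 1 we have N+Y≡V with carry-in 0; given N=7, Y=2 and digits 2,7 already taken and all letters distinct, that pins V to 9, so V=9.
Step 4. [col 2: S + N ≡ G (mod 10)] G=8 is one option consistent with column 2 (S + N ≡ G (mod 10), carry-in 0) — take it. So G=8.
Step 5. [col 2: S + N ≡ G (mod 10)] from column 2 (N=7, G=8, carry-in 0, digits 2,7,8,9 already taken and all letters distinct): S must equal 1. So S=1.
Step 6. [col 3: M + R ≡ V (mod 10)] column 3 (M + R ≡ V (mod 10), carry-in 0) doesn't pin M yet; pick M=3 and continue ⇒ M=3.
Step 7. [col 3: M + R ≡ V (mod 10)] from column 3 (M=3, V=9, carry-in 0, digits 1,2,3,7,8,9 already taken and all letters distinct): R must equal 6, so R=6.
Step 8. [col 4: G + R ≡ D (mod 10)] column 4 reads G+R+carry(0)=D with G=8, R=6; with digits 1,2,3,6,7,8,9 already taken and all letters distinct, the only value for D is 4 ⇒ D=4.
Step 9. [col 5: A + M ≡ V (mod 10)] in column 5 we have A+M≡V with carry-in 1; given M=3, V=9 and digits 1,2,3,4,6,7,8,9 already taken and all letters distinct, that pins A to 5. So A=5.

Answer: A=5, D=4, G=8, M=3, N=7, R=6, S=1, V=9, Y=2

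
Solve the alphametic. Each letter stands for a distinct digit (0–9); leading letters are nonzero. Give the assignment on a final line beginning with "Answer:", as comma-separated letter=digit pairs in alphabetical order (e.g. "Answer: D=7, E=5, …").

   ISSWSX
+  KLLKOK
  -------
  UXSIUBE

Step 1. [col 1: X + K ≡ E (mod 10)] several values work for X in column 1 (X + K ≡ E (mod 10), carry-in 0); try X=2, so X=2.
Step 2. [col 1: X + K ≡ E (mod 10)] column 1 (X + K ≡ E (mod 10), carry-in 0) doesn't pin E yet; pick E=5 and continue, so E=5.
Step 3. [col 1: X + K ≡ E (mod 10)] column 1 reads X+K+carry(0)=E with X=2, E=5; with digits 2,5 already taken and all letters distinct, the only value for K is 3 ⇒ K=3.
Step 4. [col 2: S + O ≡ B (mod 10)] several values work for O in column 2 (S + O ≡ B (mod 10), carry-in 0); try O=6. So O=6.
Step 5. [U] U is the leading digit of a 7-digit sum of two 6-digit numbers; the final carry is exactly 1 ⇒ U=1.
Step 6. [col 2: S + O ≡ B (mod 10)] column 2 (S + O ≡ B (mod 10), carry-in 0) doesn't pin S yet; pick S=8 and continue ⇒ S=8.
Step 7. [col 2: S + O ≡ B (mod 10)] in column 2 we have S+O≡B with carry-in 0; given S=8, O=6 and digits 1,2,3,5,6,8 already taken and all letters distinct, that pins B to 4. So B=4.
Step 8. [col 3: W + K ≡ U (mod 10)] from column 3 (K=3, U=1, carry-in 1, digits 1,2,3,4,5,6,8 already taken and all letters distinct): W must equal 7 ⇒ W=7.
Step 9. [col 4: S + L ≡ I (mod 10)] column 4: given S=8, carry-in 1, and digits 1,2,3,4,5,6,7,8 already taken and all letters distinct, S+L≡I (mod 10) forces L=0. So L=0.
Step 10. [col 4: S + L ≡ I (mod 10)] column 4 reads S+L+carry(1)=I with S=8, L=0; with digits 0,1,2,3,4,5,6,7,8 already taken and all letters distinct, the only value for I is 9 ⇒ I=9.

Answer: B=4, E=5, I=9, K=3, L=0, O=6, S=8, U=1, W=7, X=2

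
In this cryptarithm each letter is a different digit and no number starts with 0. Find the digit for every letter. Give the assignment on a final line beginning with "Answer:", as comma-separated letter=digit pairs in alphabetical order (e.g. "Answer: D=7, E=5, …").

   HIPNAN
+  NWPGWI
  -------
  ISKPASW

Step 1. [col 1: N + I ≡ W (mod 10)] W=6 is one option consistent with column 1 (N + I ≡ W (mod 10), carry-in 0) — take it ⇒ W=6.
Step 2. [col 1: N + I ≡ W (mod 10)] N=5 is one option consistent with column 1 (N + I ≡ W (mod 10), carry-in 0) — take it. So N=5.
Step 3. [col 1: N + I ≡ W (mod 10)] from column 1 (N=5, W=6, carry-in 0, digits 5,6 already taken and all letters distinct): I must equal 1, so I=1.
Step 4. [col 2: A + W ≡ S (mod 10)] no forcing yet in column 2 (carry-in 0); S=4 is free and consistent — try it ⇒ S=4.
Step 5. [col 2: A + W ≡ S (mod 10)] column 2 reads A+W+carry(0)=S with W=6, S=4; with digits 1,4,5,6 already taken and all letters distinct, the only value for A is 8 ⇒ A=8.
Step 6. [col 3: N + G ≡ A (mod 10)] from column 3 (N=5, A=8, carry-in 1, digits 1,4,5,6,8 already taken and all letters distinct): G must equal 2 ⇒ G=2.
Step 7. [col 4: P + P ≡ P (mod 10)] in column 4 we have P+P≡P with carry-in 0; given nothing yet and digits 1,2,4,5,6,8 already taken and all letters distinct, that pins P to 0. So P=0.
Step 8. [col 5: I + W ≡ K (mod 10)] from column 5 (I=1, W=6, carry-in 0, digits 0,1,2,4,5,6,8 already taken and all letters distinct): K must equal 7. So K=7.
Step 9. [col 6: H + N ≡ S (mod 10)] column 6: given N=5, S=4, carry-in 0, and digits 0,1,2,4,5,6,7,8 already taken and all letters distinct, H+N≡S (mod 10) forces H=9, so H=9.

Answer: A=8, G=2, H=9, I=1, K=7, N=5, P=0, S=4, W=6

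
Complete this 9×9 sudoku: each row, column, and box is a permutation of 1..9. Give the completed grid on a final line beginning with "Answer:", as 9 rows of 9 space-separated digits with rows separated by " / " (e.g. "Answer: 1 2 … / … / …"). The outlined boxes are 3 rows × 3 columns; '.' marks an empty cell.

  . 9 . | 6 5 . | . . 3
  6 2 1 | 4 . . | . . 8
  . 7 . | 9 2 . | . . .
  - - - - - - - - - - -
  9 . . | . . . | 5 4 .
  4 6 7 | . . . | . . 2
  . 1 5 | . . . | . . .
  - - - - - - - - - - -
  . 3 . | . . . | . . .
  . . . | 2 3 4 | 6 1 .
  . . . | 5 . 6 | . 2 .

Step 1. [r2c5∈{7}] r2c5 has the single candidate 7, so r2c5=7.
Step 2. [r1c1∈{8}] r1c1's peers cover all but 8 ⇒ r1c1=8.
Step 3. [r4c2∈{8}] only 8 remains possible at r4c2, so r4c2=8.
Step 4. [r9c7∈{3,4,7,8,9}] in row 9, 3 fits only at r9c7. So r9c7=3.
Step 5. [r1c6∈{1}] r1c6's peers cover all but 1, so r1c6=1.
Step 6. [r3c1∈{3,5}] in box 1, 5 fits only at r3c1. So r3c1=5.
Step 7. [r6c1∈{2,3}] in col 1, 3 fits only at r6c1. So r6c1=3.
Step 8. [r6c6∈{2,7,8,9}] r6c6 is the only open cell in row 6 admitting 2, so r6c6=2.
Step 9. [r7c3∈{2,4,6,8,9}] 6 has one home in row 7: r7c3, so r7c3=6.
Step 10. [r2c7∈{9}] r2c7 is down to just 9, so r2c7=9.
Step 11. [r5c8∈{3,8,9}] across col 8, 3 lands solely at r5c8, so r5c8=3.
Step 12. [r8c1∈{7}] r8c1 is down to just 7 ⇒ r8c1=7.
Step 13. [r9c9∈{4,7,9}] r9c9 is the only open cell in row 9 admitting 7, so r9c9=7.
Step 14. [r1c3∈{4}] r1c3 is down to just 4 ⇒ r1c3=4.
Step 15. [r6c5∈{4,6,8,9}] row 6 places 4 nowhere but r6c5. So r6c5=4.
Step 16. [r4c4∈{1,3,7}] 3 has one home in col 4: r4c4. So r4c4=3.
Step 17. [r3c6∈{3,8}] in row 3, 8 fits only at r3c6. So r3c6=8.
Step 18. [r4c5∈{1,6}] in col 5, 6 fits only at r4c5 ⇒ r4c5=6.
Step 19. [r9c1∈{1}] r9c1's peers cover all but 1, so r9c1=1.
Step 20. [r4c6∈{7}] r4c6 has the single candidate 7 ⇒ r4c6=7.
Step 21. [r6c4∈{8}] only 8 remains possible at r6c4, so r6c4=8.
Step 22. [r7c6∈{9}] r7c6 is down to just 9. So r7c6=9.
Step 23. [r6c8∈{6,7,9}] in col 8, 9 fits only at r6c8 ⇒ r6c8=9.
Step 24. [r7c8∈{5,8}] across col 8, 8 lands solely at r7c8. So r7c8=8.
Step 25. [r5c4∈{1}] r5c4 has the single candidate 1 ⇒ r5c4=1.
Step 26. [r8c9∈{5,9}] col 9 places 9 nowhere but r8c9, so r8c9=9.
Step 27. [r3c7∈{1,4}] 1 has one home in col 7: r3c7. So r3c7=1.
Step 28. [r3c9∈{4,6}] r3c9 is the only open cell in row 3 admitting 4, so r3c9=4.
Step 29. [r1c7∈{2,7}] row 1 places 2 nowhere but r1c7, so r1c7=2.
Step 30. [r8c3∈{8}] only 8 remains possible at r8c3, so r8c3=8.
Step 31. [r7c9∈{5}] r7c9 has the single candidate 5, so r7c9=5.
Step 32. [r2c8∈{5}] r2c8's peers cover all but 5 ⇒ r2c8=5.
Step 33. [r4c9∈{1}] r4c9 has the single candidate 1, so r4c9=1.
Step 34. [r5c5∈{9}] r5c5's peers cover all but 9, so r5c5=9.
Step 35. [r1c8∈{7}] r1c8 is down to just 7 ⇒ r1c8=7.
Step 36. [r8c2∈{5}] r8c2's peers cover all but 5, so r8c2=5.
Step 37. [r3c3∈{3}] r3c3 is down to just 3, so r3c3=3.
Step 38. [r4c3∈{2}] only 2 remains possible at r4c3. So r4c3=2.
Step 39. [r9c5∈{8}] nothing but 8 survives at r9c5, so r9c5=8.
Step 40. [r7c4∈{7}] nothing but 7 survives at r7c4, so r7c4=7.
Step 41. [r2c6∈{3}] r2c6 has the single candidate 3 ⇒ r2c6=3.
Step 42. [r9c2∈{4}] only 4 remains possible at r9c2. So r9c2=4.
Step 43. [r7c1∈{2}] r7c1 is down to just 2, so r7c1=2.
Step 44. [r3c8∈{6}] nothing but 6 survives at r3c8. So r3c8=6.
Step 45. [r7c5∈{1}] nothing but 1 survives at r7c5. So r7c5=1.
Step 46. [r9c3∈{9}] nothing but 9 survives at r9c3. So r9c3=9.
Step 47. [r6c7∈{7}] r6c7 is down to just 7, so r6c7=7.
Step 48. [r6c9∈{6}] r6c9 has the single candidate 6 ⇒ r6c9=6.
Step 49. [r5c6∈{5}] r5c6's peers cover all but 5, so r5c6=5.
Step 50. [r5c7∈{8}] r5c7 has the single candidate 8 ⇒ r5c7=8.
Step 51. [r7c7∈{4}] r7c7's peers cover all but 4 ⇒ r7c7=4.

Answer: 8 9 4 6 5 1 2 7 3 / 6 2 1 4 7 3 9 5 8 / 5 7 3 9 2 8 1 6 4 / 9 8 2 3 6 7 5 4 1 / 4 6 7 1 9 5 8 3 2 / 3 1 5 8 4 2 7 9 6 / 2 3 6 7 1 9 4 8 5 / 7 5 8 2 3 4 6 1 9 / 1 4 9 5 8 6 3 2 7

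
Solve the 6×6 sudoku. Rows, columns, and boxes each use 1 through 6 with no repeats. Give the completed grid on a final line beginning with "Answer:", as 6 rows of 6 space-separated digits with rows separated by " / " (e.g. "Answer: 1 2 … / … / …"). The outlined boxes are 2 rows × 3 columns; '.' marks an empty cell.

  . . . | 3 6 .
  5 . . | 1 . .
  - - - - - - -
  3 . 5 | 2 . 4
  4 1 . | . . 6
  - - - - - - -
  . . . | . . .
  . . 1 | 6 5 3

Step 1. [r6c2∈{2,4}] in row 6, 4 fits only at r6c2, so r6c2=4.
Step 2. [r1c2∈{2}] nothing but 2 survives at r1c2, so r1c2=2.
Step 3. [r5c1∈{2,6}] col 1 places 6 nowhere but r5c1 ⇒ r5c1=6.
Step 4. [r2c5∈{2,4}] in box 2, 4 fits only at r2c5. So r2c5=4.
Step 5. [r5c5∈{1,2}] across col 5, 2 lands solely at r5c5 ⇒ r5c5=2.
Step 6. [r2c3∈{3,6}] in col 3, 6 fits only at r2c3. So r2c3=6.
Step 7. [r5c2∈{3,5}] across row 5, 5 lands solely at r5c2. So r5c2=5.
Step 8. [r5c6∈{1}] r5c6 is down to just 1 ⇒ r5c6=1.
Step 9. [r3c5∈{1}] r3c5 is down to just 1, so r3c5=1.
Step 10. [r4c5∈{3}] nothing but 3 survives at r4c5 ⇒ r4c5=3.
Step 11. [r5c4∈{4}] r5c4 has the single candidate 4. So r5c4=4.
Step 12. [r2c2∈{3}] only 3 remains possible at r2c2. So r2c2=3.
Step 13. [r6c1∈{2}] r6c1 has the single candidate 2. So r6c1=2.
Step 14. [r5c3∈{3}] nothing but 3 survives at r5c3 ⇒ r5c3=3.
Step 15. [r1c1∈{1}] r1c1's peers cover all but 1. So r1c1=1.
Step 16. [r1c3∈{4}] r1c3's peers cover all but 4 ⇒ r1c3=4.
Step 17. [r4c4∈{5}] r4c4 is down to just 5 ⇒ r4c4=5.
Step 18. [r1c6∈{5}] r1c6 has the single candidate 5, so r1c6=5.
Step 19. [r3c2∈{6}] r3c2's peers cover all but 6 ⇒ r3c2=6.
Step 20. [r2c6∈{2}] r2c6's peers cover all but 2 ⇒ r2c6=2.
Step 21. [r4c3∈{2}] only 2 remains possible at r4c3. So r4c3=2.

Answer: 1 2 4 3 6 5 / 5 3 6 1 4 2 / 3 6 5 2 1 4 / 4 1 2 5 3 6 / 6 5 3 4 2 1 / 2 4 1 6 5 3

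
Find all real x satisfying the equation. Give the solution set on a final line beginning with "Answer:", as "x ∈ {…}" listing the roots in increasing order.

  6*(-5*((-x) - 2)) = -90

Step 1. [6*(-5*((-x) - 2)) = -90] LHS = 6·(…); ÷6 both sides. So div: -5*((-x) - 2) = -15.
Step 2. [-5*((-x) - 2) = -15] -5 out front; divide by -5 ⇒ div: (-x) - 2 = 3.
Step 3. [(-x) - 2 = 3] peel the -2: add 2 from each side, so sub: -x = 5.
Step 4. [-x = 5] LHS negated; negate both sides. So neg: x = -5.

Answer: x ∈ {-5}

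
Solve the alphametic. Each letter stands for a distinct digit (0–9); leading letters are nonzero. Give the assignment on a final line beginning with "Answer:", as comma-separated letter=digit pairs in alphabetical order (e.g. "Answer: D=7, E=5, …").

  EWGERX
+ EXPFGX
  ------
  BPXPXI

Step 1. [col 1: X + X ≡ I (mod 10)] X=5 is one option consistent with column 1 (X + X ≡ I (mod 10), carry-in 0) — take it. So X=5.
Step 2. [col 1: X + X ≡ I (mod 10)] from column 1 (X=5, carry-in 0, digits 5 already taken and all letters distinct): I must equal 0. So I=0.
Step 3. [col 2: R + G ≡ X (mod 10)] several values work for R in column 2 (R + G ≡ X (mod 10), carry-in 1); try R=8, so R=8.
Step 4. [col 2: R + G ≡ X (mod 10)] from column 2 (R=8, X=5, carry-in 1, digits 0,5,8 already taken and all letters distinct): G must equal 6 ⇒ G=6.
Step 5. [col 3: E + F ≡ P (mod 10)] F=7 is one option consistent with column 3 (E + F ≡ P (mod 10), carry-in 1) — take it. So F=7.
Step 6. [col 3: E + F ≡ P (mod 10)] no forcing yet in column 3 (carry-in 1); E=1 is free and consistent — try it, so E=1.
Step 7. [col 3: E + F ≡ P (mod 10)] from column 3 (E=1, F=7, carry-in 1, digits 0,1,5,6,7,8 already taken and all letters distinct): P must equal 9 ⇒ P=9.
Step 8. [col 5: W + X ≡ P (mod 10)] column 5 reads W+X+carry(1)=P with X=5, P=9; with digits 0,1,5,6,7,8,9 already taken and all letters distinct, the only value for W is 3. So W=3.
Step 9. [col 6: E + E ≡ B (mod 10)] column 6 reads E+E+carry(0)=B with E=1; with digits 0,1,3,5,6,7,8,9 already taken and all letters distinct, the only value for B is 2. So B=2.

Answer: B=2, E=1, F=7, G=6, I=0, P=9, R=8, W=3, X=5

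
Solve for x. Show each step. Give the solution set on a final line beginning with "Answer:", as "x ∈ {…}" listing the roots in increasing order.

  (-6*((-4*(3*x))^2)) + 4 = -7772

Step 1. [(-6*((-4*(3*x))^2)) + 4 = -7772] peel the +4: subtract 4 from each side. So sub: -6*((-4*(3*x))^2) = -7776.
Step 2. [-6*((-4*(3*x))^2) = -7776] leading coefficient -6: divide by -6. So div: (-4*(3*x))^2 = 1296.
Step 3. [(-4*(3*x))^2 = 1296] LHS squared, RHS 1296 ≥ 0: apply √ (±), so sqrt: -4*(3*x) = 36 or -36.
Step 4. [-4*(3*x) = 36 or -36] LHS = -4·(…); ÷-4 both sides, so div: 3*x = -9 or 9.
Step 5. [3*x = -9 or 9] divide by the outer 3 ⇒ div: x = -3 or 3.

Answer: x ∈ {-3, 3}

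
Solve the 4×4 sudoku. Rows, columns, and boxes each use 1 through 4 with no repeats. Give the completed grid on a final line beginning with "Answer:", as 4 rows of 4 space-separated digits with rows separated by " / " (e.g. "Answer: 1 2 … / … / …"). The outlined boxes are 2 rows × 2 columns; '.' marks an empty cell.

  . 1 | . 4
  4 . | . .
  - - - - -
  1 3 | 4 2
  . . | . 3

Step 1. [r2c2∈{2}] nothing but 2 survives at r2c2. So r2c2=2.
Step 2. [r2c3∈{1,3}] in row 2, 3 fits only at r2c3, so r2c3=3.
Step 3. [r1c1∈{3}] only 3 remains possible at r1c1. So r1c1=3.
Step 4. [r4c1∈{2}] r4c1's peers cover all but 2 ⇒ r4c1=2.
Step 5. [r1c3∈{2}] only 2 remains possible at r1c3 ⇒ r1c3=2.
Step 6. [r2c4∈{1}] r2c4 is down to just 1, so r2c4=1.
Step 7. [r4c3∈{1}] r4c3's peers cover all but 1. So r4c3=1.
Step 8. [r4c2∈{4}] only 4 remains possible at r4c2, so r4c2=4.

Answer: 3 1 2 4 / 4 2 3 1 / 1 3 4 2 / 2 4 1 3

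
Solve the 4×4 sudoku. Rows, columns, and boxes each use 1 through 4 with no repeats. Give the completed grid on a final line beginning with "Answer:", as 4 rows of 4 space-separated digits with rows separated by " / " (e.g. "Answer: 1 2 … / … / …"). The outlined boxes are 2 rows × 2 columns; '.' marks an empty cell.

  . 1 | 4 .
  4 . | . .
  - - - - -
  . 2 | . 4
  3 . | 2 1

Step 1. [r1c4∈{2,3}] in row 1, 3 fits only at r1c4, so r1c4=3.
Step 2. [r4c2∈{4}] only 4 remains possible at r4c2. So r4c2=4.
Step 3. [r2c2∈{3}] nothing but 3 survives at r2c2, so r2c2=3.
Step 4. [r2c3∈{1}] r2c3 is down to just 1, so r2c3=1.
Step 5. [r1c1∈{2}] r1c1 has the single candidate 2, so r1c1=2.
Step 6. [r3c3∈{3}] r3c3's peers cover all but 3. So r3c3=3.
Step 7. [r2c4∈{2}] r2c4 has the single candidate 2, so r2c4=2.
Step 8. [r3c1∈{1}] only 1 remains possible at r3c1 ⇒ r3c1=1.

Answer: 2 1 4 3 / 4 3 1 2 / 1 2 3 4 / 3 4 2 1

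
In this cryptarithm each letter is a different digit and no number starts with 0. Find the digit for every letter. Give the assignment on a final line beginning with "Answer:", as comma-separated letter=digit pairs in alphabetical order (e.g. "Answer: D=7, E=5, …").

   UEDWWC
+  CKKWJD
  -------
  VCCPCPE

Step 1. [col 1: C + D ≡ E (mod 10)] no forcing yet in column 1 (carry-in 0); E=5 is free and consistent — try it, so E=5.
Step 2. [col 1: C + D ≡ E (mod 10)] several values work for D in column 1 (C + D ≡ E (mod 10), carry-in 0); try D=2 ⇒ D=2.
Step 3. [V] V is the leading digit of a 7-digit sum of two 6-digit numbers; the final carry is exactly 1. So V=1.
Step 4. [col 1: C + D ≡ E (mod 10)] from column 1 (D=2, E=5, carry-in 0, digits 1,2,5 already taken and all letters distinct): C must equal 3. So C=3.
Step 5. [col 2: W + J ≡ P (mod 10)] column 2 (W + J ≡ P (mod 10), carry-in 0) doesn't pin J yet; pick J=4 and continue. So J=4.
Step 6. [col 2: W + J ≡ P (mod 10)] from column 2 (J=4, carry-in 0, digits 1,2,3,4,5 already taken and all letters distinct): W must equal 6 ⇒ W=6.
Step 7. [col 2: W + J ≡ P (mod 10)] in column 2 we have W+J≡P with carry-in 0; given W=6, J=4 and digits 1,2,3,4,5,6 already taken and all letters distinct, that pins P to 0 ⇒ P=0.
Step 8. [col 4: D + K ≡ P (mod 10)] from column 4 (D=2, P=0, carry-in 1, digits 0,1,2,3,4,5,6 already taken and all letters distinct): K must equal 7 ⇒ K=7.
Step 9. [col 6: U + C ≡ C (mod 10)] column 6: given C=3, carry-in 1, and digits 0,1,2,3,4,5,6,7 already taken and all letters distinct, U+C≡C (mod 10) forces U=9. So U=9.

Answer: C=3, D=2, E=5, J=4, K=7, P=0, U=9, V=1, W=6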